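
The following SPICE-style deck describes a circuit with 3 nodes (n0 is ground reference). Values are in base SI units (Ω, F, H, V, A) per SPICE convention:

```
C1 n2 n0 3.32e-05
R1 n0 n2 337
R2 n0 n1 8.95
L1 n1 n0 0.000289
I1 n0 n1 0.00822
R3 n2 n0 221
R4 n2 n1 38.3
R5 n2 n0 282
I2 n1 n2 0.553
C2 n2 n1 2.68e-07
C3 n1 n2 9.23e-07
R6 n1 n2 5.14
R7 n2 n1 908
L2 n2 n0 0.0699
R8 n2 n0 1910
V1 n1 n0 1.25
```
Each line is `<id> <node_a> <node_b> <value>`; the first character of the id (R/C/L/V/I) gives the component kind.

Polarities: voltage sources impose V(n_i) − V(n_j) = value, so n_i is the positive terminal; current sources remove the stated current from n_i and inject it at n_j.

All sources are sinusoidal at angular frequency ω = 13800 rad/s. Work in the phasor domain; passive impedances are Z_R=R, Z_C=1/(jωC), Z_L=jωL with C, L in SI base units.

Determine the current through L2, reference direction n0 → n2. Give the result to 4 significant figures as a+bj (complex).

Element admittances at ω=13800 rad/s:
  Y(C1) = 0.000+0.4582j S between n2,n0
  Y(R1) = 0.002967+0.000j S between n0,n2
  Y(R2) = 0.1117+0.000j S between n0,n1
  Y(L1) = 0.000-0.2507j S between n1,n0
  I1: injects 0.00822 A into n1 (from n0)
  Y(R3) = 0.004525+0.000j S between n2,n0
  Y(R4) = 0.02611+0.000j S between n2,n1
  Y(R5) = 0.003546+0.000j S between n2,n0
  I2: injects 0.553 A into n2 (from n1)
  Y(C2) = 0.000+0.003698j S between n2,n1
  Y(C3) = 0.000+0.01274j S between n1,n2
  Y(R6) = 0.1946+0.000j S between n1,n2
  Y(R7) = 0.001101+0.000j S between n2,n1
  Y(L2) = 0.000-0.001037j S between n2,n0
  Y(R8) = 0.0005236+0.000j S between n2,n0
  V1: constraint V(n1)−V(n0) = 1.25
Assemble and solve the 3×3 MNA system:
  V(n1)=1.250+0.000j  V(n2)=0.7300-1.393j
  i(V1)=-0.7769-0.004142j

0.001445+0.0007567j A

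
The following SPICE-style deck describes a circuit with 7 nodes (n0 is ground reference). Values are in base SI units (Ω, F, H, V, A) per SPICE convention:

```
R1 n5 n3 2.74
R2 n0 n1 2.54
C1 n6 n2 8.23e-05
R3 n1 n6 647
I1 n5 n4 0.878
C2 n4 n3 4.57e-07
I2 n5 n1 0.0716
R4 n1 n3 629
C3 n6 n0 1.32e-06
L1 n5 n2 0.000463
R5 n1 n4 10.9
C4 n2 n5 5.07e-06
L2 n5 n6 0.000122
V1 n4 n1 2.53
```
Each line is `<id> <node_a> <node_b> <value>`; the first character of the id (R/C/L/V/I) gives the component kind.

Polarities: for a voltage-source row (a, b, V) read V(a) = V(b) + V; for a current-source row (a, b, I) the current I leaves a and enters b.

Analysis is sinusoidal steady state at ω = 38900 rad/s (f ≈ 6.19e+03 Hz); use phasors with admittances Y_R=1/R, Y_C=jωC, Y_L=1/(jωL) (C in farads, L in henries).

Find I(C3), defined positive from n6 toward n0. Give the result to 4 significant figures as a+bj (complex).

Element admittances at ω=38900 rad/s:
  Y(R1) = 0.3650+0.000j S between n5,n3
  Y(R2) = 0.3937+0.000j S between n0,n1
  Y(C1) = 0.000+3.201j S between n6,n2
  Y(R3) = 0.001546+0.000j S between n1,n6
  I1: injects 0.878 A into n4 (from n5)
  Y(C2) = 0.000+0.01778j S between n4,n3
  I2: injects 0.0716 A into n1 (from n5)
  Y(R4) = 0.001590+0.000j S between n1,n3
  Y(C3) = 0.000+0.05135j S between n6,n0
  Y(L1) = 0.000-0.05552j S between n5,n2
  Y(R5) = 0.09174+0.000j S between n1,n4
  Y(C4) = 0.000+0.1972j S between n2,n5
  Y(L2) = 0.000-0.2107j S between n5,n6
  V1: constraint V(n4)−V(n1) = 2.53
Assemble and solve the 7×7 MNA system:
  V(n1)=2.151-0.1145j  V(n2)=0.8380+16.02j  V(n3)=0.2105+5.372j  V(n4)=4.681-0.1145j  V(n5)=-0.06518+5.178j  V(n6)=0.8780+16.50j
  i(V1)=0.5483-0.07948j

-0.8470+0.04508j A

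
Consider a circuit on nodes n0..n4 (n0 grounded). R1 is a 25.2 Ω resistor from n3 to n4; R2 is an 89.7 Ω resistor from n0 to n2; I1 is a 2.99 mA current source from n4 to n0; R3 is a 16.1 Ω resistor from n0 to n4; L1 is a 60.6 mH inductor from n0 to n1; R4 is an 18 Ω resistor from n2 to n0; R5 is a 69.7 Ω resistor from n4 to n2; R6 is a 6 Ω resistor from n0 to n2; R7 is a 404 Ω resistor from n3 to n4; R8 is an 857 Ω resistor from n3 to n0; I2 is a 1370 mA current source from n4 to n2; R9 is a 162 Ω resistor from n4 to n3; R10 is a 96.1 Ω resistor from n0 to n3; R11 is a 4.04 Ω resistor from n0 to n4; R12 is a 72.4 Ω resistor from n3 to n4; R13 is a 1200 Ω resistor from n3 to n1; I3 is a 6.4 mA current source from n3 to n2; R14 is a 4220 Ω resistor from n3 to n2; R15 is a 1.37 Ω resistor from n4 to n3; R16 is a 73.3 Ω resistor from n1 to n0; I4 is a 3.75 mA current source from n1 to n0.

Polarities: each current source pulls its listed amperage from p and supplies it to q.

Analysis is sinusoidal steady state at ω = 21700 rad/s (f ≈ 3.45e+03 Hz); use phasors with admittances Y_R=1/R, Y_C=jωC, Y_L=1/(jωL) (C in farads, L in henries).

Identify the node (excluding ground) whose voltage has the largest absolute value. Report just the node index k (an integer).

2

Apply KCL at each of the 4 non-ground nodes and solve the resulting linear system.
Node n1: branches {L1, R13, R16, I4} → V_1 = -0.4774-0.02509j
Node n2: branches {R2, R4, R5, R6, I2, I3, R14} → V_2 = 5.323-3.630e-06j
Node n3: branches {R1, R7, R8, R9, R10, R12, R13, I3, R14, R15} → V_3 = -3.816-8.633e-05j
Node n4: branches {R1, I1, R3, R5, R7, I2, R9, R11, R12, R15} → V_4 = -3.870-6.132e-05j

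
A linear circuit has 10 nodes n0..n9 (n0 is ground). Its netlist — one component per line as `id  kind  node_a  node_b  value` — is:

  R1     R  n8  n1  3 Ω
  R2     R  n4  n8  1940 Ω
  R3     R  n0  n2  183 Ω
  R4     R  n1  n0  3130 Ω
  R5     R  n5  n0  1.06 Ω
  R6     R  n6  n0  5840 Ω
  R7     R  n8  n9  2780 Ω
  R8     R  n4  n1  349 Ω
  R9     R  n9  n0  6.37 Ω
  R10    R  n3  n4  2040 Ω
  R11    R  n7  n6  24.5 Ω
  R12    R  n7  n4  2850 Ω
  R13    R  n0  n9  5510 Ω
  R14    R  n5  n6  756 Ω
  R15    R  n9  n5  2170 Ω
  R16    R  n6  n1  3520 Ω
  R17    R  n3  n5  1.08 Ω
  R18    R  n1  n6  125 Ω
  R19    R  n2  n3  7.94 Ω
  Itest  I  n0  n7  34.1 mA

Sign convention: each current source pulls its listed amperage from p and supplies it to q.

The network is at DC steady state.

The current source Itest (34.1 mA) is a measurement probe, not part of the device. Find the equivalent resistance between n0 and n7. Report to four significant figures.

R_eq = 425.7 Ω

Element admittances at DC:
  Y(R1) = 0.3333 S between n8,n1
  Y(R2) = 0.0005155 S between n4,n8
  Y(R3) = 0.005464 S between n0,n2
  Y(R4) = 0.0003195 S between n1,n0
  Y(R5) = 0.9434 S between n5,n0
  Y(R6) = 0.0001712 S between n6,n0
  Y(R7) = 0.0003597 S between n8,n9
  Y(R8) = 0.002865 S between n4,n1
  Y(R9) = 0.1570 S between n9,n0
  Y(R10) = 0.0004902 S between n3,n4
  Y(R11) = 0.04082 S between n7,n6
  Y(R12) = 0.0003509 S between n7,n4
  Y(R13) = 0.0001815 S between n0,n9
  Y(R14) = 0.001323 S between n5,n6
  Y(R15) = 0.0004608 S between n9,n5
  Y(R16) = 0.0002841 S between n6,n1
  Y(R17) = 0.9259 S between n3,n5
  Y(R18) = 0.008000 S between n1,n6
  Y(R19) = 0.1259 S between n2,n3
  Itest: injects 0.0341 A into n7 (from n0)
Assemble and solve the 9×9 MNA system:
  V(n1)=12.21  V(n2)=0.02908  V(n3)=0.03034  V(n4)=10.99  V(n5)=0.02471  V(n6)=13.71  V(n7)=14.52  V(n8)=12.20  V(n9)=0.02784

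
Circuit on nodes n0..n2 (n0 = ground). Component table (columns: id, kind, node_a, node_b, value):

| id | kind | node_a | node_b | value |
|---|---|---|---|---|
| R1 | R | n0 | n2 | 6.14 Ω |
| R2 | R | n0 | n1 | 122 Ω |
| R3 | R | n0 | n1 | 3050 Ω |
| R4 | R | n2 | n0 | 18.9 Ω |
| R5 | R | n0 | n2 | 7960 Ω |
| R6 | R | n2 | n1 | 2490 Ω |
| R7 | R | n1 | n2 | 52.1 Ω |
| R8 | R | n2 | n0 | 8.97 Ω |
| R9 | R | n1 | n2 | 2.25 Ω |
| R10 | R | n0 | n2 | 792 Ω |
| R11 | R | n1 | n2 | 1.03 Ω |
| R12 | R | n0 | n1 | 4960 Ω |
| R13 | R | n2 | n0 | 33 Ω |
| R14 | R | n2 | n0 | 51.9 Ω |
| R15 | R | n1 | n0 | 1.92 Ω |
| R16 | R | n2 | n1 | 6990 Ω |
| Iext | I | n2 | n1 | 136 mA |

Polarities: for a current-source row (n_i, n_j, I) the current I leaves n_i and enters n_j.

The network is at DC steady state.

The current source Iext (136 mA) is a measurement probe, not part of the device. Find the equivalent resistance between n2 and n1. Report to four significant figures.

MNA unknowns: 2 node voltages V₁..V_2
R1: Y=0.1629 on G[0,2]
R2: Y=0.008197 on G[0,1]
R3: Y=0.0003279 on G[0,1]
R4: Y=0.05291 on G[2,0]
R5: Y=0.0001256 on G[0,2]
R6: Y=0.0004016 on G[2,1]
R7: Y=0.01919 on G[1,2]
R8: Y=0.1115 on G[2,0]
R9: Y=0.4444 on G[1,2]
R10: Y=0.001263 on G[0,2]
R11: Y=0.9709 on G[1,2]
R12: Y=0.0002016 on G[0,1]
R13: Y=0.03030 on G[2,0]
R14: Y=0.01927 on G[2,0]
R15: Y=0.5208 on G[1,0]
R16: Y=0.0001431 on G[2,1]
Iext: z[2]−=0.136, z[1]+=0.136
solve → V1=0.03422, V2=-0.04792

R_eq = 0.6040 Ω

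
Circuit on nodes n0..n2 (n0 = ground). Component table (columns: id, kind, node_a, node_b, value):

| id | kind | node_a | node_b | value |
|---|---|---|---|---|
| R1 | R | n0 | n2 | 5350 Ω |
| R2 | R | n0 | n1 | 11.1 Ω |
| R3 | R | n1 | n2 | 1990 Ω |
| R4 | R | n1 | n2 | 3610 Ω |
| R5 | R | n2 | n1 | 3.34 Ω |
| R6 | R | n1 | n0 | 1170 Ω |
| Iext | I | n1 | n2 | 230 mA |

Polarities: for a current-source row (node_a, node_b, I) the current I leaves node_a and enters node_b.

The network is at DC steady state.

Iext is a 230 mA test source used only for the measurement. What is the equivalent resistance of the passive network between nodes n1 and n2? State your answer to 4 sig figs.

Element admittances at DC:
  Y(R1) = 0.0001869 S between n0,n2
  Y(R2) = 0.09009 S between n0,n1
  Y(R3) = 0.0005025 S between n1,n2
  Y(R4) = 0.0002770 S between n1,n2
  Y(R5) = 0.2994 S between n2,n1
  Y(R6) = 0.0008547 S between n1,n0
  Iext: injects 0.23 A into n2 (from n1)
Assemble and solve the 2×2 MNA system:
  V(n1)=-0.001571  V(n2)=0.7642

R_eq = 3.329 Ω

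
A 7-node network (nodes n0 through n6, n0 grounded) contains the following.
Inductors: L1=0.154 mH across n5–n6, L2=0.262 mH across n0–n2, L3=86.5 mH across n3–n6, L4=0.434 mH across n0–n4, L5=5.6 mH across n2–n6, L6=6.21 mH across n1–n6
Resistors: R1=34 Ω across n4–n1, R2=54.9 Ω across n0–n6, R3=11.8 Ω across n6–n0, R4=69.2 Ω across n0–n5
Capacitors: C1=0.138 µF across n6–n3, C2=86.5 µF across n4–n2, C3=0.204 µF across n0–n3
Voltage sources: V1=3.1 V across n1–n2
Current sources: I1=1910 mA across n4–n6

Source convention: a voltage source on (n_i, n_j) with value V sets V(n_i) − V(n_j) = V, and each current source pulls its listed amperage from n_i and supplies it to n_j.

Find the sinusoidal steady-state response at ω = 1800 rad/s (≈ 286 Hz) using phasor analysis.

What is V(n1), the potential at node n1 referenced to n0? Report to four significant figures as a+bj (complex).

3.560+0.6790j V

MNA unknowns: 6 node voltages V₁..V_6 plus 1 source current (V1)
L1: Y=0.000-3.608j on G[5,6]
L2: Y=0.000-2.120j on G[0,2]
L3: Y=0.000-0.006423j on G[3,6]
R1: Y=0.02941+0.000j on G[4,1]
C1: Y=0.000+0.0002484j on G[6,3]
R2: Y=0.01821+0.000j on G[0,6]
C2: Y=0.000+0.1557j on G[4,2]
L4: Y=0.000-1.280j on G[0,4]
R3: Y=0.08475+0.000j on G[6,0]
C3: Y=0.000+0.0003672j on G[0,3]
L5: Y=0.000-0.09921j on G[2,6]
L6: Y=0.000-0.08946j on G[1,6]
R4: Y=0.01445+0.000j on G[0,5]
V1: row V1−V2=3.1, i_V1 at 1,2
I1: z[4]−=1.91, z[6]+=1.91
solve → V1=3.560+0.6790j, V2=0.4604+0.6790j, V3=6.646+7.363j, V4=-0.1259-1.696j, V5=6.278+6.900j, V6=6.251+6.925j
aux → i_V1=0.4503-0.3105j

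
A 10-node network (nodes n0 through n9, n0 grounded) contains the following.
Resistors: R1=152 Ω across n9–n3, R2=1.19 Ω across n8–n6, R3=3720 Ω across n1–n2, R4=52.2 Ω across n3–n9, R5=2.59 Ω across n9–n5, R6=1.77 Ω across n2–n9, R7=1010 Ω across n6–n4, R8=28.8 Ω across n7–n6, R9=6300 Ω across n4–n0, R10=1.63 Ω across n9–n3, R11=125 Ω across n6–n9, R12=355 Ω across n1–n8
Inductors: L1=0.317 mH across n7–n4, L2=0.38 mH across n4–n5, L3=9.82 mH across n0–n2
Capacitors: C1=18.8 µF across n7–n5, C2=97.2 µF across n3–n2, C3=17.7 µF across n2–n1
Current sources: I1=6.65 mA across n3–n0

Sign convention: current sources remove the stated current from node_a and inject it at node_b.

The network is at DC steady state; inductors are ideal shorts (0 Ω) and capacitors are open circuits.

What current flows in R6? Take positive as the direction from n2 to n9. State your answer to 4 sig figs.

0.006645 A

MNA unknowns: 9 node voltages V₁..V_9 plus 3 source currents (L1, L2, L3)
R1: Y=0.006579 on G[9,3]
L1: row V7−V4=0, i_L1 at 7,4
R2: Y=0.8403 on G[8,6]
C1: Y=0.000 on G[7,5]
R3: Y=0.0002688 on G[1,2]
C2: Y=0.000 on G[3,2]
R4: Y=0.01916 on G[3,9]
R5: Y=0.3861 on G[9,5]
L2: row V4−V5=0, i_L2 at 4,5
R6: Y=0.5650 on G[2,9]
R7: Y=0.0009901 on G[6,4]
R8: Y=0.03472 on G[7,6]
R9: Y=0.0001587 on G[4,0]
R10: Y=0.6135 on G[9,3]
L3: row V0−V2=0, i_L3 at 0,2
R11: Y=0.008000 on G[6,9]
C3: Y=0.000 on G[2,1]
R12: Y=0.002817 on G[1,8]
I1: z[3]−=0.00665, z[0]+=0.00665
solve → V1=-0.01067, V2=0.000, V3=-0.02217, V4=-0.01175, V5=-0.01175, V6=-0.01169, V7=-0.01175, V8=-0.01168, V9=-0.01176
aux → i_L1=2.210e-06, i_L2=4.138e-06, i_L3=0.006648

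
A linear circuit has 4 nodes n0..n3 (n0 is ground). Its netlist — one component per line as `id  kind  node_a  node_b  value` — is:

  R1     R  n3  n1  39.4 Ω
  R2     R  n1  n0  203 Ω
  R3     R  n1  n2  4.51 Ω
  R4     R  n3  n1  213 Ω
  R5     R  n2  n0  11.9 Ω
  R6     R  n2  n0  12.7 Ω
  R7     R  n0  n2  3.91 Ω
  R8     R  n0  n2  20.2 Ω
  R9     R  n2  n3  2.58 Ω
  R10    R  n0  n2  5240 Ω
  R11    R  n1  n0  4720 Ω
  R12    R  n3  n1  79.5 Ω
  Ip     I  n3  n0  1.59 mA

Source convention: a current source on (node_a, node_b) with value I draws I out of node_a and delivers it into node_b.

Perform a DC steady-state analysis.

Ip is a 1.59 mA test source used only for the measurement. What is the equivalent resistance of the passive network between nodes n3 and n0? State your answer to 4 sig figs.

R_eq = 4.466 Ω

MNA unknowns: 3 node voltages V₁..V_3
R1: Y=0.02538 on G[3,1]
R2: Y=0.004926 on G[1,0]
R3: Y=0.2217 on G[1,2]
R4: Y=0.004695 on G[3,1]
R5: Y=0.08403 on G[2,0]
R6: Y=0.07874 on G[2,0]
R7: Y=0.2558 on G[0,2]
R8: Y=0.04950 on G[0,2]
R9: Y=0.3876 on G[2,3]
R10: Y=0.0001908 on G[0,2]
R11: Y=0.0002119 on G[1,0]
R12: Y=0.01258 on G[3,1]
Ip: z[3]−=0.00159, z[0]+=0.00159
solve → V1=-0.003882, V2=-0.003353, V3=-0.007101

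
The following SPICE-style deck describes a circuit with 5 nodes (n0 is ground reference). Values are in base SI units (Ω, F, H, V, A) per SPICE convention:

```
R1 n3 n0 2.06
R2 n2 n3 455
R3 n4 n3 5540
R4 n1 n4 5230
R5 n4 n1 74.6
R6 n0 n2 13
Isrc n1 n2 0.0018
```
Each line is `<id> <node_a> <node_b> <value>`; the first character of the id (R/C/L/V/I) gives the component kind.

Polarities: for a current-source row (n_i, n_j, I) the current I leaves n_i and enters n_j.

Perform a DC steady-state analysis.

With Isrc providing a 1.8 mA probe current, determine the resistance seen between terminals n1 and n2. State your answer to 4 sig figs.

R_eq = 5628. Ω

Element admittances at DC:
  Y(R1) = 0.4854 S between n3,n0
  Y(R2) = 0.002198 S between n2,n3
  Y(R3) = 0.0001805 S between n4,n3
  Y(R4) = 0.0001912 S between n1,n4
  Y(R5) = 0.01340 S between n4,n1
  Y(R6) = 0.07692 S between n0,n2
  Isrc: injects 0.0018 A into n2 (from n1)
Assemble and solve the 4×4 MNA system:
  V(n1)=-10.11  V(n2)=0.02265  V(n3)=-0.003589  V(n4)=-9.976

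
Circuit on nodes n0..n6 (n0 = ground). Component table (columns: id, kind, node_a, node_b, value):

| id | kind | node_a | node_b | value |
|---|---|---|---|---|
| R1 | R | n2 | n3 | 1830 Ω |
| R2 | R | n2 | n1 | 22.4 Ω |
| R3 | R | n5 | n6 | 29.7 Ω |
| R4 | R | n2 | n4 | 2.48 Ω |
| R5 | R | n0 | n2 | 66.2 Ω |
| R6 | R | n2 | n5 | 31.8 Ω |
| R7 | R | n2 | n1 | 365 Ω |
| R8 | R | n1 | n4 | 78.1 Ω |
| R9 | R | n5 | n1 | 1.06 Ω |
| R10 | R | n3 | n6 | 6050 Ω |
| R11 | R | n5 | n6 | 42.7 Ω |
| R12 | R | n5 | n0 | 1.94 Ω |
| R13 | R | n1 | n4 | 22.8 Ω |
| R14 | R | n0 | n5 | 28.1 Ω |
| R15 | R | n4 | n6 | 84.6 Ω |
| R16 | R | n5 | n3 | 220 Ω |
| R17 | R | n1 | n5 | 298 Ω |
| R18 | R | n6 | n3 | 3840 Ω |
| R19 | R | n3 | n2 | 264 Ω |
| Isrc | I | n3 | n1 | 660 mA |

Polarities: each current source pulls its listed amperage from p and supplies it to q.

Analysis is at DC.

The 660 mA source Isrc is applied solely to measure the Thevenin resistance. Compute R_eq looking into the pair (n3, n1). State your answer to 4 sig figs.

Apply KCL at each of the 6 non-ground nodes and solve the resulting linear system.
Node n1: branches {R2, R7, R8, R9, R13, R17, Isrc} → V_1 = 0.5177
Node n2: branches {R1, R2, R4, R5, R6, R7, R19} → V_2 = -1.698
Node n3: branches {R1, R10, R16, R18, R19, Isrc} → V_3 = -71.72
Node n4: branches {R4, R8, R13, R15} → V_4 = -1.406
Node n5: branches {R3, R6, R9, R11, R12, R14, R16, R17} → V_5 = 0.04655
Node n6: branches {R3, R10, R11, R15, R18} → V_6 = -0.6417

R_eq = 109.5 Ω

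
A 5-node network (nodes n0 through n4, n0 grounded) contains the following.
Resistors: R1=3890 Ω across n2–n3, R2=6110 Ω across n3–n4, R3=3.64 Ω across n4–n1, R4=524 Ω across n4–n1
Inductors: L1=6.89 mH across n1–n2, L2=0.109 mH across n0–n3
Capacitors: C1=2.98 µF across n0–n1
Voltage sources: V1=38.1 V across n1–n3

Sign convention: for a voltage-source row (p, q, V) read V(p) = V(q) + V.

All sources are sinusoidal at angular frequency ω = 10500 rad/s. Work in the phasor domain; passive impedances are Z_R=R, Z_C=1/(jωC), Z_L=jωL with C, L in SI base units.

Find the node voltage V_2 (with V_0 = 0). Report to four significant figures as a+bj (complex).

Apply KCL at each of the 4 non-ground nodes and solve the resulting linear system.
Node n1: branches {L1, R3, C1, R4, V1} → V_1 = 39.52+0.000j
Node n2: branches {R1, L1} → V_2 = 39.50-0.7083j
Node n3: branches {R1, R2, L2, V1} → V_3 = 1.415+0.000j
Node n4: branches {R2, R3, R4} → V_4 = 39.49+0.000j
Source currents: i(V1)=-0.01602-1.236j

39.50-0.7083j V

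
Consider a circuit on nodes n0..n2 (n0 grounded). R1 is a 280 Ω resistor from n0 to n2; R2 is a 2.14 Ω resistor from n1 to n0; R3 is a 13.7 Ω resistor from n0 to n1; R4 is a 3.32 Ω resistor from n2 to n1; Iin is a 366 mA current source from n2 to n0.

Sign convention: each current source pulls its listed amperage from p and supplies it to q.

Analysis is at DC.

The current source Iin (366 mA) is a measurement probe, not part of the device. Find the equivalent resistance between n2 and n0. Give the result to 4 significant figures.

MNA unknowns: 2 node voltages V₁..V_2
R1: Y=0.003571 on G[0,2]
R2: Y=0.4673 on G[1,0]
R3: Y=0.07299 on G[0,1]
R4: Y=0.3012 on G[2,1]
Iin: z[2]−=0.366, z[0]+=0.366
solve → V1=-0.6651, V2=-1.858

R_eq = 5.077 Ω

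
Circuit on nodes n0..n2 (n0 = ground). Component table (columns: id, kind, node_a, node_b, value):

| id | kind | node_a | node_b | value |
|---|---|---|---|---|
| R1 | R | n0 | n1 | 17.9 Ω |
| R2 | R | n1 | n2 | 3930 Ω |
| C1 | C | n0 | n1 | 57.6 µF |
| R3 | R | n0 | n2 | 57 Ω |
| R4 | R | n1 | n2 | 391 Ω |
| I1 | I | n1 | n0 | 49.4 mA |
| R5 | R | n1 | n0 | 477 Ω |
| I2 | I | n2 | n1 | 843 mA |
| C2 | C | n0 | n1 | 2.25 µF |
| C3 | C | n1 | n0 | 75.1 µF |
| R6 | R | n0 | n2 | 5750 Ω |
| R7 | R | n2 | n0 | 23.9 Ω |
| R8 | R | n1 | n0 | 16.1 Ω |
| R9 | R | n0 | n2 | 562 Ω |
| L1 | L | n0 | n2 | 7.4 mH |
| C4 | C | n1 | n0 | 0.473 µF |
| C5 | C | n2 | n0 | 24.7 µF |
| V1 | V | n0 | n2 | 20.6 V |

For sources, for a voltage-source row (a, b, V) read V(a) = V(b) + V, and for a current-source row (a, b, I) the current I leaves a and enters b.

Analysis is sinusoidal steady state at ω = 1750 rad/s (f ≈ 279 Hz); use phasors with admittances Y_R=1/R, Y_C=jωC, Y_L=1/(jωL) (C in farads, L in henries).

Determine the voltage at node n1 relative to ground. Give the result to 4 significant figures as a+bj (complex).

MNA unknowns: 2 node voltages V₁..V_2 plus 1 source current (V1)
R1: Y=0.05587+0.000j on G[0,1]
R2: Y=0.0002545+0.000j on G[1,2]
C1: Y=0.000+0.1008j on G[0,1]
R3: Y=0.01754+0.000j on G[0,2]
R4: Y=0.002558+0.000j on G[1,2]
I1: z[1]−=0.0494, z[0]+=0.0494
R5: Y=0.002096+0.000j on G[1,0]
I2: z[2]−=0.843, z[1]+=0.843
C2: Y=0.000+0.003938j on G[0,1]
C3: Y=0.000+0.1314j on G[1,0]
R6: Y=0.0001739+0.000j on G[0,2]
R7: Y=0.04184+0.000j on G[2,0]
R8: Y=0.06211+0.000j on G[1,0]
R9: Y=0.001779+0.000j on G[0,2]
L1: Y=0.000-0.07722j on G[0,2]
C4: Y=0.000+0.0008278j on G[1,0]
C5: Y=0.000+0.04322j on G[2,0]
V1: row V0−V2=20.6, i_V1 at 0,2
solve → V1=1.269-2.446j, V2=-20.60+0.000j
aux → i_V1=-0.4821+0.7072j

1.269-2.446j V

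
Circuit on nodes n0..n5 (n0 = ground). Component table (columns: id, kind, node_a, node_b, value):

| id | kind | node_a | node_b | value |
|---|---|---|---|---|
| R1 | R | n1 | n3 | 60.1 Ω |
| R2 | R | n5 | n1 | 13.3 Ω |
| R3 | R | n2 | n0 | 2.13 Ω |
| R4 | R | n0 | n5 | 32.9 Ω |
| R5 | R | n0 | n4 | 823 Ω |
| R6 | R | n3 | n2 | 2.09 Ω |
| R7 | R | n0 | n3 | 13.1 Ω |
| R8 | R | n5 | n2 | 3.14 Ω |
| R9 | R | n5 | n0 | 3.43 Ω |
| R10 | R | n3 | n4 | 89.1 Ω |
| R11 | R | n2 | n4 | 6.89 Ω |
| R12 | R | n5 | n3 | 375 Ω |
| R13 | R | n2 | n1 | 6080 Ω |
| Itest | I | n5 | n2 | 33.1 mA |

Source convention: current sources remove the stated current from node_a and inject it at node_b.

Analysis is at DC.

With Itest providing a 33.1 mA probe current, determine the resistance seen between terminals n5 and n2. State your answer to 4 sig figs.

MNA unknowns: 5 node voltages V₁..V_5
R1: Y=0.01664 on G[1,3]
R2: Y=0.07519 on G[5,1]
R3: Y=0.4695 on G[2,0]
R4: Y=0.03040 on G[0,5]
R5: Y=0.001215 on G[0,4]
R6: Y=0.4785 on G[3,2]
R7: Y=0.07634 on G[0,3]
R8: Y=0.3185 on G[5,2]
R9: Y=0.2915 on G[5,0]
R10: Y=0.01122 on G[3,4]
R11: Y=0.1451 on G[2,4]
R12: Y=0.002667 on G[5,3]
R13: Y=0.0001645 on G[2,1]
Itest: z[5]−=0.0331, z[2]+=0.0331
solve → V1=-0.02814, V2=0.02338, V3=0.01858, V4=0.02286, V5=-0.03859

R_eq = 1.872 Ω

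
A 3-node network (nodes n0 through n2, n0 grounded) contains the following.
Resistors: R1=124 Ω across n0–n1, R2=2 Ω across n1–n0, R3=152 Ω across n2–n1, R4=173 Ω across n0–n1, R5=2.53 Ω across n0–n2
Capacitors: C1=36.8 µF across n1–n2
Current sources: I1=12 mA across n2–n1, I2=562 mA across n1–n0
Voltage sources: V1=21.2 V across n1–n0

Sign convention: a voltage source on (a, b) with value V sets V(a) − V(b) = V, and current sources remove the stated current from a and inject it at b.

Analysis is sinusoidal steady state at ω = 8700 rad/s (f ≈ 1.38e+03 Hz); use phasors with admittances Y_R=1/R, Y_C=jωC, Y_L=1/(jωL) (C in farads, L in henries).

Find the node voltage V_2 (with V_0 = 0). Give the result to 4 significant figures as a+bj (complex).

8.426+10.18j V

Element admittances at ω=8700 rad/s:
  Y(R1) = 0.008065+0.000j S between n0,n1
  Y(R2) = 0.5000+0.000j S between n1,n0
  Y(R3) = 0.006579+0.000j S between n2,n1
  Y(R4) = 0.005780+0.000j S between n0,n1
  Y(C1) = 0.000+0.3202j S between n1,n2
  I1: injects 0.012 A into n1 (from n2)
  I2: injects 0.562 A into n0 (from n1)
  Y(R5) = 0.3953+0.000j S between n0,n2
  V1: constraint V(n1)−V(n0) = 21.2
Assemble and solve the 3×3 MNA system:
  V(n1)=21.20+0.000j  V(n2)=8.426+10.18j
  i(V1)=-14.79-4.023j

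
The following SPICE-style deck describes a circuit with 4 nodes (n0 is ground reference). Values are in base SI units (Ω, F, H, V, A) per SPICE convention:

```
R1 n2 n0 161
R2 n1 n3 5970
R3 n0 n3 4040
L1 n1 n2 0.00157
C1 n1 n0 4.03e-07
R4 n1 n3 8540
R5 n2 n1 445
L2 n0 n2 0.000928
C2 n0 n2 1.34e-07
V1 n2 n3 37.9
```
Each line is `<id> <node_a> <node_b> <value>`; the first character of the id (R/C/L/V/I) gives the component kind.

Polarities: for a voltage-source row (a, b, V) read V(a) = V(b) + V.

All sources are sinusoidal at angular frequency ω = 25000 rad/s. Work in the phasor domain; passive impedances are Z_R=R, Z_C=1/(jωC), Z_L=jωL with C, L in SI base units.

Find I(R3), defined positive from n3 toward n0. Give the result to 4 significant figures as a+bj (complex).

MNA unknowns: 3 node voltages V₁..V_3 plus 1 source current (V1)
R1: Y=0.006211+0.000j on G[2,0]
R2: Y=0.0001675+0.000j on G[1,3]
R3: Y=0.0002475+0.000j on G[0,3]
L1: Y=0.000-0.02548j on G[1,2]
C1: Y=0.000+0.01008j on G[1,0]
R4: Y=0.0001171+0.000j on G[1,3]
R5: Y=0.002247+0.000j on G[2,1]
L2: Y=0.000-0.04310j on G[0,2]
C2: Y=0.000+0.003350j on G[0,2]
V1: row V2−V3=37.9, i_V1 at 2,3
solve → V1=-0.1206-0.4973j, V2=-0.01238+0.1120j, V3=-37.91+0.1120j
aux → i_V1=-0.02014+0.0002011j

-0.009384+2.771e-05j A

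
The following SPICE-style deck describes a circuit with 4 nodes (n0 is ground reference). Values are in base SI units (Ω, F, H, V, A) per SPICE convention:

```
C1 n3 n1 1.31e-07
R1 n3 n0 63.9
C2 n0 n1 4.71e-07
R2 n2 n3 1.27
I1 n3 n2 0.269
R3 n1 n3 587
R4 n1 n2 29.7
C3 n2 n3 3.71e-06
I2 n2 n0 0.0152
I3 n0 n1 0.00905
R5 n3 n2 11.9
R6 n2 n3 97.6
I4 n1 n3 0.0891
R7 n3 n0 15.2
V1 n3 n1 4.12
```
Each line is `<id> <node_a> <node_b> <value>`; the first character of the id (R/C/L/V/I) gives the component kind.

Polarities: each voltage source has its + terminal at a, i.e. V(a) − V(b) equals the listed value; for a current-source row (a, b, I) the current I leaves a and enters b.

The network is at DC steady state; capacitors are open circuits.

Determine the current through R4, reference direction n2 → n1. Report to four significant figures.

MNA unknowns: 3 node voltages V₁..V_3 plus 1 source current (V1)
C1: Y=0.000 on G[3,1]
R1: Y=0.01565 on G[3,0]
C2: Y=0.000 on G[0,1]
R2: Y=0.7874 on G[2,3]
I1: z[3]−=0.269, z[2]+=0.269
R3: Y=0.001704 on G[1,3]
R4: Y=0.03367 on G[1,2]
C3: Y=0.000 on G[2,3]
I2: z[2]−=0.0152, z[0]+=0.0152
I3: z[0]−=0.00905, z[1]+=0.00905
R5: Y=0.08403 on G[3,2]
R6: Y=0.01025 on G[2,3]
I4: z[1]−=0.0891, z[3]+=0.0891
R7: Y=0.06579 on G[3,0]
V1: row V3−V1=4.12, i_V1 at 3,1
solve → V1=-4.196, V2=0.05020, V3=-0.07552
aux → i_V1=-0.06992

0.1430 A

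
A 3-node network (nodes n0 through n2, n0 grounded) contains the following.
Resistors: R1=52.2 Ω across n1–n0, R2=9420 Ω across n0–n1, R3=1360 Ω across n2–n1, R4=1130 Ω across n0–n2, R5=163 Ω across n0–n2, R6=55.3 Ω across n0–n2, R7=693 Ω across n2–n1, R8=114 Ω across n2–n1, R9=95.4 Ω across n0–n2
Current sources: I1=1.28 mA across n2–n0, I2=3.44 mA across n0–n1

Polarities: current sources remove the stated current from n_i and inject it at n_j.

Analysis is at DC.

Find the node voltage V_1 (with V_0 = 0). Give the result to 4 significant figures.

0.1136 V

Element admittances at DC:
  Y(R1) = 0.01916 S between n1,n0
  Y(R2) = 0.0001062 S between n0,n1
  Y(R3) = 0.0007353 S between n2,n1
  Y(R4) = 0.0008850 S between n0,n2
  I1: injects 0.00128 A into n0 (from n2)
  Y(R5) = 0.006135 S between n0,n2
  Y(R6) = 0.01808 S between n0,n2
  Y(R7) = 0.001443 S between n2,n1
  Y(R8) = 0.008772 S between n2,n1
  Y(R9) = 0.01048 S between n0,n2
  I2: injects 0.00344 A into n1 (from n0)
Assemble and solve the 2×2 MNA system:
  V(n1)=0.1136  V(n2)=-0.0007810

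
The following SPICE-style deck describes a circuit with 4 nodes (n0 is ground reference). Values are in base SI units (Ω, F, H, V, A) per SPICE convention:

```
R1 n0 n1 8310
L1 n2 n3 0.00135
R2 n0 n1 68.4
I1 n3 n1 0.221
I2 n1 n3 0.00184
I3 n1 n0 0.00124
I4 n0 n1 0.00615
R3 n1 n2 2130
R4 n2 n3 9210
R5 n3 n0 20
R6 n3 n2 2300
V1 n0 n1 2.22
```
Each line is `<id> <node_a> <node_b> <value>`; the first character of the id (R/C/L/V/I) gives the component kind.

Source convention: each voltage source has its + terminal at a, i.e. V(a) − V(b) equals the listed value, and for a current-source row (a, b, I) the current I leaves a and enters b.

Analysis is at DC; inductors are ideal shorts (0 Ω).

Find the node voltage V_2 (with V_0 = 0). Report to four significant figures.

MNA unknowns: 3 node voltages V₁..V_3 plus 2 source currents (L1, V1)
R1: Y=0.0001203 on G[0,1]
L1: row V2−V3=0, i_L1 at 2,3
R2: Y=0.01462 on G[0,1]
I1: z[3]−=0.221, z[1]+=0.221
I2: z[1]−=0.00184, z[3]+=0.00184
I3: z[1]−=0.00124, z[0]+=0.00124
I4: z[0]−=0.00615, z[1]+=0.00615
R3: Y=0.0004695 on G[1,2]
R4: Y=0.0001086 on G[2,3]
R5: Y=0.05000 on G[3,0]
R6: Y=0.0004348 on G[3,2]
V1: row V0−V1=2.22, i_V1 at 0,1
solve → V1=-2.220, V2=-4.363, V3=-4.363
aux → i_L1=0.001006, i_V1=-0.2558

-4.363 V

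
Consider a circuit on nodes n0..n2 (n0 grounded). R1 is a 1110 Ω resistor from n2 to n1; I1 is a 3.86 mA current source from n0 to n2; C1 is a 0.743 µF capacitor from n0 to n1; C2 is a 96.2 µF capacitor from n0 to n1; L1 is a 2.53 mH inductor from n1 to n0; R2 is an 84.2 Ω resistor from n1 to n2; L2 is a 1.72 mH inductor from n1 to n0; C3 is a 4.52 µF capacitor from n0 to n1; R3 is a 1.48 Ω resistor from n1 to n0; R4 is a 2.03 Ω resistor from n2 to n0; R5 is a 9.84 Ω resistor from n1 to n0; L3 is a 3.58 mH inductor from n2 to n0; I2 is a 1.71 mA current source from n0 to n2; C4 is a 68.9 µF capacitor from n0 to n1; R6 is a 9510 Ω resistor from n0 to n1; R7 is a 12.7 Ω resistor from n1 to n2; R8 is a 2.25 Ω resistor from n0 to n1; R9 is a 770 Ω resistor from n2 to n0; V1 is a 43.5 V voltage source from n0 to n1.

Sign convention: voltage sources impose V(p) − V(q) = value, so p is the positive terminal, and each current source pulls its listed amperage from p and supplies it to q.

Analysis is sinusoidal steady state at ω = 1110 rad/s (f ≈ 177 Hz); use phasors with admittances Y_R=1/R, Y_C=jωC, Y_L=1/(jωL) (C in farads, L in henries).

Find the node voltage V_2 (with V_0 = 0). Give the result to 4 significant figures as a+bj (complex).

Element admittances at ω=1110 rad/s:
  Y(R1) = 0.0009009+0.000j S between n2,n1
  I1: injects 0.00386 A into n2 (from n0)
  Y(C1) = 0.000+0.0008247j S between n0,n1
  Y(C2) = 0.000+0.1068j S between n0,n1
  Y(L1) = 0.000-0.3561j S between n1,n0
  Y(R2) = 0.01188+0.000j S between n1,n2
  Y(L2) = 0.000-0.5238j S between n1,n0
  Y(C3) = 0.000+0.005017j S between n0,n1
  Y(R3) = 0.6757+0.000j S between n1,n0
  Y(R4) = 0.4926+0.000j S between n2,n0
  Y(R5) = 0.1016+0.000j S between n1,n0
  Y(L3) = 0.000-0.2516j S between n2,n0
  I2: injects 0.00171 A into n2 (from n0)
  Y(C4) = 0.000+0.07648j S between n0,n1
  Y(R6) = 0.0001052+0.000j S between n0,n1
  Y(R7) = 0.07874+0.000j S between n1,n2
  Y(R8) = 0.4444+0.000j S between n0,n1
  Y(R9) = 0.001299+0.000j S between n2,n0
  V1: constraint V(n0)−V(n1) = 43.5
Assemble and solve the 3×3 MNA system:
  V(n1)=-43.50+0.000j  V(n2)=-5.732-2.464j
  i(V1)=-56.61+30.27j

-5.732-2.464j V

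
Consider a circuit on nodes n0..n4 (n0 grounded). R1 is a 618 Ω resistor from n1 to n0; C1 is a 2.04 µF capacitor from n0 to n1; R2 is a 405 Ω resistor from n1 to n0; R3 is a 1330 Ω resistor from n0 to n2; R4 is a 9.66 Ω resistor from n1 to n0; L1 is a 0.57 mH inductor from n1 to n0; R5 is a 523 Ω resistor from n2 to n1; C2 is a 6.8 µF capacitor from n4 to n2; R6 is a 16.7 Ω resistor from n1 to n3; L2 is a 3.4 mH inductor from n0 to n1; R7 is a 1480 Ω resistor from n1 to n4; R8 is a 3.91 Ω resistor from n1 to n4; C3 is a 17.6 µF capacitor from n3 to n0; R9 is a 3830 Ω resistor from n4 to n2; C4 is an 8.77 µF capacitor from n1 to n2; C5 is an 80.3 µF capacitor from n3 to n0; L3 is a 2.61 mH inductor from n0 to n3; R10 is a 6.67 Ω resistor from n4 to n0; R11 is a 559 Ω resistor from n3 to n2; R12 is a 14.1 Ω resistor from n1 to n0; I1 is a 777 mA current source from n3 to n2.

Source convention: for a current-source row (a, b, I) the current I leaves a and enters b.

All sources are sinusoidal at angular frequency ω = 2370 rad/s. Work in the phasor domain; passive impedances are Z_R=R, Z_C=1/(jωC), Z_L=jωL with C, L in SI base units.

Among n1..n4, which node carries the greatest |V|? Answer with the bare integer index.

2

MNA unknowns: 4 node voltages V₁..V_4
R1: Y=0.001618+0.000j on G[1,0]
C1: Y=0.000+0.004835j on G[0,1]
R2: Y=0.002469+0.000j on G[1,0]
R3: Y=0.0007519+0.000j on G[0,2]
R4: Y=0.1035+0.000j on G[1,0]
L1: Y=0.000-0.7402j on G[1,0]
R5: Y=0.001912+0.000j on G[2,1]
C2: Y=0.000+0.01612j on G[4,2]
R6: Y=0.05988+0.000j on G[1,3]
L2: Y=0.000-0.1241j on G[0,1]
R7: Y=0.0006757+0.000j on G[1,4]
R8: Y=0.2558+0.000j on G[1,4]
C3: Y=0.000+0.04171j on G[3,0]
R9: Y=0.0002611+0.000j on G[4,2]
C4: Y=0.000+0.02078j on G[1,2]
C5: Y=0.000+0.1903j on G[3,0]
L3: Y=0.000-0.1617j on G[0,3]
R10: Y=0.1499+0.000j on G[4,0]
R11: Y=0.001789+0.000j on G[3,2]
R12: Y=0.07092+0.000j on G[1,0]
I1: z[3]−=0.777, z[2]+=0.777
solve → V1=-0.3142+0.4721j, V2=2.972-19.96j, V3=-5.629+6.301j, V4=0.6099+0.3785j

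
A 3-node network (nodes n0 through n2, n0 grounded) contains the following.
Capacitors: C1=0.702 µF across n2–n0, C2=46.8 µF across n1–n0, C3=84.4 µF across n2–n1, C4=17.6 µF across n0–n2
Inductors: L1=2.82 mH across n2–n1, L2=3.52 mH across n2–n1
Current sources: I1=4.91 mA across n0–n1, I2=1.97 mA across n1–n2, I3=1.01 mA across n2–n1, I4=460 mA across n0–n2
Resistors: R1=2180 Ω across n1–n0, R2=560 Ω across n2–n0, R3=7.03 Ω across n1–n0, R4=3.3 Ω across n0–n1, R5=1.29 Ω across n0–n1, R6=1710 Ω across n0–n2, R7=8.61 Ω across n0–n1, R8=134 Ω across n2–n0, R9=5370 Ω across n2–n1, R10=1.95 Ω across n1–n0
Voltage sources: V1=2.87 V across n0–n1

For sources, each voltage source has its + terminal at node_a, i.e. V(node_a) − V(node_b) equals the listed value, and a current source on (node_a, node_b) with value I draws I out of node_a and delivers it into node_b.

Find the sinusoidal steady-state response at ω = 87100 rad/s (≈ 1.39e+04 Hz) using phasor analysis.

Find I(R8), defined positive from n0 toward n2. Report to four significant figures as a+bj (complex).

0.01760+0.0004042j A

Element admittances at ω=87100 rad/s:
  Y(C1) = 0.000+0.06114j S between n2,n0
  Y(L1) = 0.000-0.004071j S between n2,n1
  I1: injects 0.00491 A into n1 (from n0)
  Y(R1) = 0.0004587+0.000j S between n1,n0
  Y(C2) = 0.000+4.076j S between n1,n0
  Y(R2) = 0.001786+0.000j S between n2,n0
  Y(L2) = 0.000-0.003262j S between n2,n1
  Y(R3) = 0.1422+0.000j S between n1,n0
  I2: injects 0.00197 A into n2 (from n1)
  Y(C3) = 0.000+7.351j S between n2,n1
  Y(R4) = 0.3030+0.000j S between n0,n1
  Y(R5) = 0.7752+0.000j S between n0,n1
  Y(R6) = 0.0005848+0.000j S between n0,n2
  I3: injects 0.00101 A into n1 (from n2)
  Y(R7) = 0.1161+0.000j S between n0,n1
  I4: injects 0.46 A into n2 (from n0)
  Y(R8) = 0.007463+0.000j S between n2,n0
  Y(R9) = 0.0001862+0.000j S between n2,n1
  Y(C4) = 0.000+1.533j S between n0,n2
  Y(R10) = 0.5128+0.000j S between n1,n0
  V1: constraint V(n0)−V(n1) = 2.87
Assemble and solve the 3×3 MNA system:
  V(n1)=-2.870+0.000j  V(n2)=-2.358-0.05416j
  i(V1)=-5.711-15.46j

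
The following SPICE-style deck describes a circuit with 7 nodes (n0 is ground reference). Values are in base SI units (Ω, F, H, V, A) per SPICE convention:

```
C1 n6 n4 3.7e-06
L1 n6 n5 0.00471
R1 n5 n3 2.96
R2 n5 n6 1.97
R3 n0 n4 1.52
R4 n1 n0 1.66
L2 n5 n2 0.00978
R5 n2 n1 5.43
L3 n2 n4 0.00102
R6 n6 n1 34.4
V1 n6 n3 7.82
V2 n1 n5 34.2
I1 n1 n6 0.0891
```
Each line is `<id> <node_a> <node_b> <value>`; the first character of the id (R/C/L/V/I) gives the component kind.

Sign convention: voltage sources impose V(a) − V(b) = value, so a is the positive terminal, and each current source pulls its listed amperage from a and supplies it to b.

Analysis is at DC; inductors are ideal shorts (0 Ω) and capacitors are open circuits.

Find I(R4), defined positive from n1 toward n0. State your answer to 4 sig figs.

Element admittances at DC:
  Y(C1) = 0.000 S between n6,n4
  L1: short n6↔n5 (DC inductor)
  Y(R1) = 0.3378 S between n5,n3
  Y(R2) = 0.5076 S between n5,n6
  Y(R3) = 0.6579 S between n0,n4
  Y(R4) = 0.6024 S between n1,n0
  L2: short n5↔n2 (DC inductor)
  Y(R5) = 0.1842 S between n2,n1
  L3: short n2↔n4 (DC inductor)
  Y(R6) = 0.02907 S between n6,n1
  V1: constraint V(n6)−V(n3) = 7.82
  V2: constraint V(n1)−V(n5) = 34.2
  I1: injects 0.0891 A into n6 (from n1)
Assemble and solve the 11×11 MNA system:
  V(n1)=17.85  V(n2)=-16.35  V(n3)=-24.17  V(n4)=-16.35  V(n5)=-16.35  V(n6)=-16.35
  i(L1)=3.725  i(L2)=-17.05  i(L3)=-10.75  i(V1)=-2.642  i(V2)=-18.14

10.75 A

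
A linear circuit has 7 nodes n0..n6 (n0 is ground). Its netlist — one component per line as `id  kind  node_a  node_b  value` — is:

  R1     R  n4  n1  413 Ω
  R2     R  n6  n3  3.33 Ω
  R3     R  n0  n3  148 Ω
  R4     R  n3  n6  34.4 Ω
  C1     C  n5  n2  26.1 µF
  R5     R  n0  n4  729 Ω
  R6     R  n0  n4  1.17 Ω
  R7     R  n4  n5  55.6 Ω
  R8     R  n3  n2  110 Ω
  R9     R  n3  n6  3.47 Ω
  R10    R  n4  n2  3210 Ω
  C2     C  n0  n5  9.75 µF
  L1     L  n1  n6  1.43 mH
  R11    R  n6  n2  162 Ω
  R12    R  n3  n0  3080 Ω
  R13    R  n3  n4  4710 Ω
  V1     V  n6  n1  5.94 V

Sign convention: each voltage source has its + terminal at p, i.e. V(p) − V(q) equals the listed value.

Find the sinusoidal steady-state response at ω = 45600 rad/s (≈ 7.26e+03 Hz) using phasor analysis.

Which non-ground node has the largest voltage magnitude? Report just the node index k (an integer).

Element admittances at ω=45600 rad/s:
  Y(R1) = 0.002421+0.000j S between n4,n1
  Y(R2) = 0.3003+0.000j S between n6,n3
  Y(R3) = 0.006757+0.000j S between n0,n3
  Y(R4) = 0.02907+0.000j S between n3,n6
  Y(C1) = 0.000+1.190j S between n5,n2
  Y(R5) = 0.001372+0.000j S between n0,n4
  Y(R6) = 0.8547+0.000j S between n0,n4
  Y(R7) = 0.01799+0.000j S between n4,n5
  Y(R8) = 0.009091+0.000j S between n3,n2
  Y(R9) = 0.2882+0.000j S between n3,n6
  Y(R10) = 0.0003115+0.000j S between n4,n2
  Y(C2) = 0.000+0.4446j S between n0,n5
  Y(L1) = 0.000-0.01534j S between n1,n6
  Y(R11) = 0.006173+0.000j S between n6,n2
  Y(R12) = 0.0003247+0.000j S between n3,n0
  Y(R13) = 0.0002123+0.000j S between n3,n4
  V1: constraint V(n6)−V(n1) = 5.94
Assemble and solve the 7×7 MNA system:
  V(n1)=-5.355-0.01623j  V(n2)=0.001261-0.02645j  V(n3)=0.5698-0.01619j  V(n4)=-0.01462-0.0004495j  V(n5)=0.001123-0.01908j  V(n6)=0.5849-0.01623j
  i(V1)=-0.01293+0.09105j

1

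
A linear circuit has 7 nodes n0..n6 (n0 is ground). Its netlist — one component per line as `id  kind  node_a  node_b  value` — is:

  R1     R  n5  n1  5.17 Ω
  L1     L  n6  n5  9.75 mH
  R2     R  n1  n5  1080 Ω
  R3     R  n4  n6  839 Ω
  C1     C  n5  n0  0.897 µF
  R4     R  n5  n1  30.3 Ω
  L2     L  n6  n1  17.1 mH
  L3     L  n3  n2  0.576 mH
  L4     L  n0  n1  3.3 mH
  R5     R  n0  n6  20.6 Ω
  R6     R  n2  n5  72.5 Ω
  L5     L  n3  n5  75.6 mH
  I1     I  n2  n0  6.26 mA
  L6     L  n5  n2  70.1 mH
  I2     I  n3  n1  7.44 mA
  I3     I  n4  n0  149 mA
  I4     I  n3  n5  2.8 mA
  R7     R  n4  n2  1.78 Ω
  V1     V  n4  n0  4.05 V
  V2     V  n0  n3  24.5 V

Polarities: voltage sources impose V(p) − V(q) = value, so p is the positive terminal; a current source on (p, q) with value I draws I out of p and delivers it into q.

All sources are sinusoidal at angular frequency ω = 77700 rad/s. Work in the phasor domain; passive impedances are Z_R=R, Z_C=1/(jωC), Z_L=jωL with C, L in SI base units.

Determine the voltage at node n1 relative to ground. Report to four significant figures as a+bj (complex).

Element admittances at ω=77700 rad/s:
  Y(R1) = 0.1934+0.000j S between n5,n1
  Y(L1) = 0.000-0.001320j S between n6,n5
  Y(R2) = 0.0009259+0.000j S between n1,n5
  Y(R3) = 0.001192+0.000j S between n4,n6
  Y(C1) = 0.000+0.06970j S between n5,n0
  Y(R4) = 0.03300+0.000j S between n5,n1
  Y(L2) = 0.000-0.0007526j S between n6,n1
  Y(L3) = 0.000-0.02234j S between n3,n2
  Y(L4) = 0.000-0.003900j S between n0,n1
  Y(R5) = 0.04854+0.000j S between n0,n6
  Y(R6) = 0.01379+0.000j S between n2,n5
  Y(L5) = 0.000-0.0001702j S between n3,n5
  I1: injects 0.00626 A into n0 (from n2)
  Y(L6) = 0.000-0.0001836j S between n5,n2
  I2: injects 0.00744 A into n1 (from n3)
  I3: injects 0.149 A into n0 (from n4)
  I4: injects 0.0028 A into n5 (from n3)
  Y(R7) = 0.5618+0.000j S between n4,n2
  V1: constraint V(n4)−V(n0) = 4.05
  V2: constraint V(n0)−V(n3) = 24.5
Assemble and solve the 8×8 MNA system:
  V(n1)=0.5405-0.8972j  V(n2)=3.911+1.082j  V(n3)=-24.50+0.000j  V(n4)=4.050+0.000j  V(n5)=0.4895-0.9081j  V(n6)=0.06016-0.01866j
  i(V1)=-0.2318+0.6080j  i(V2)=-0.01379+0.6391j

0.5405-0.8972j V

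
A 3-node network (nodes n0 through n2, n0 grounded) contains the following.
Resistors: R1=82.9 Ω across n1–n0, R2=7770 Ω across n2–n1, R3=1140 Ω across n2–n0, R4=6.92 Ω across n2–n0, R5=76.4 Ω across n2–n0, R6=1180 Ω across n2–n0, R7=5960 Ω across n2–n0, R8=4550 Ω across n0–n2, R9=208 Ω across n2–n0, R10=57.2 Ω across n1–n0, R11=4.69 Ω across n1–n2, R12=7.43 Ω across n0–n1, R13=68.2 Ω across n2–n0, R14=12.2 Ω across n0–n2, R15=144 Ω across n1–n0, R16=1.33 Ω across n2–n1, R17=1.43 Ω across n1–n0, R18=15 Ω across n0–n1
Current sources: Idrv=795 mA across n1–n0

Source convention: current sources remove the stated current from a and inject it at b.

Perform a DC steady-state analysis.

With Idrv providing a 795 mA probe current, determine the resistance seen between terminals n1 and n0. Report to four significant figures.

R_eq = 0.8752 Ω

Apply KCL at each of the 2 non-ground nodes and solve the resulting linear system.
Node n1: branches {R1, R2, R10, R11, R12, R15, R16, R17, R18, Idrv} → V_1 = -0.6958
Node n2: branches {R2, R3, R4, R5, R6, R7, R8, R9, R11, R13, R14, R16} → V_2 = -0.5476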